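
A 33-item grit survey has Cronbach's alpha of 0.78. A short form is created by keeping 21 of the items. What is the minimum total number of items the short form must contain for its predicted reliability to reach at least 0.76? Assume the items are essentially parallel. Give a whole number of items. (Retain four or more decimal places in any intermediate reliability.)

First, r for the 21-item form: n = 21/33 = 0.6364, so r_21 = 0.6364·0.78/(1 + (0.6364 − 1)·0.78) = 0.6929
Length factor from the short form to reach 0.76: n' = 0.76(1 − 0.6929) / [0.6929(1 − 0.76)] ≈ 1.4035
Total items = 1.4035 × 21 = 29.47, rounded up to 30.

30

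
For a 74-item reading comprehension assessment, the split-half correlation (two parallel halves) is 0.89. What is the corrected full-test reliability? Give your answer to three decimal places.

Apply the Spearman-Brown correction with n = 2:
r_full = 2(0.89) / (1 + 0.89)
       = 1.7800 / 1.8900 = 0.9418

0.942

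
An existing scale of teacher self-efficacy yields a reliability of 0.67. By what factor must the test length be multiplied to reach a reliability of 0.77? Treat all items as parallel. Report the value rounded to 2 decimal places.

Rearranging the Spearman-Brown formula for n,
n = r_target (1 − r_old) / [ r_old (1 − r_target) ]
n = 0.77(1 − 0.67) / [0.67(1 − 0.77)]
n = 0.2541 / 0.1541 ≈ 1.6489

1.65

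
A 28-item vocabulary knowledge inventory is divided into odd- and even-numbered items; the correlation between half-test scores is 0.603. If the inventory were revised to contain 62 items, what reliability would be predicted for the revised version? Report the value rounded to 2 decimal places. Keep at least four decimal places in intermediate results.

0.87

Spearman-Brown correction (n = 2): r_full = 2·0.603/(1 + 0.603) = 0.7523
Then adjust to 62 items: n = 62/28 = 2.2143
r_new = n·r_full / (1 + (n − 1)·r_full) = 1.6658 / 1.9135 ≈ 0.8706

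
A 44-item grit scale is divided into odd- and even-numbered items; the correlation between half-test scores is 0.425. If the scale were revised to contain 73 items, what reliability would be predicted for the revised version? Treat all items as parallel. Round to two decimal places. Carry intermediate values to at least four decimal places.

Spearman-Brown correction (n = 2): r_full = 2·0.425/(1 + 0.425) = 0.5965
Then adjust to 73 items: n = 73/44 = 1.6591
r_new = n·r_full / (1 + (n − 1)·r_full) = 0.9897 / 1.3932 ≈ 0.7104

0.71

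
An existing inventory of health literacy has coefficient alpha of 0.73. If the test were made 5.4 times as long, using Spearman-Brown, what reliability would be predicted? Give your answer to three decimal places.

By Spearman-Brown, r_new = n r / (1 + (n − 1) r).
r_new = (5.4 × 0.73) / (1 + (5.4 − 1) × 0.73)
r_new = 3.9420 / 4.2120 ≈ 0.9359

0.936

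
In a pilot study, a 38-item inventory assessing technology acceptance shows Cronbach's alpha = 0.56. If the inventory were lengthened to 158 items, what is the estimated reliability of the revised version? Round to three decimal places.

Length ratio n = 158/38 = 4.1579
r_new = (4.1579 × 0.56) / (1 + (4.1579 − 1) × 0.56)
     = 2.3284 / 2.7684 = 0.8411

0.841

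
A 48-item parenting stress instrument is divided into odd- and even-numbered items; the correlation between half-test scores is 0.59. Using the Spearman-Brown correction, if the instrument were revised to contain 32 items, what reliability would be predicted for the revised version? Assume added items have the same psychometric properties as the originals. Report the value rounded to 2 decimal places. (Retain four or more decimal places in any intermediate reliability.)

0.66

First correct the split-half correlation to full-test reliability: r_full = 2 × 0.59 / (1 + 0.59) ≈ 0.7421
Then adjust to 32 items: n = 32/48 = 0.6667
r_new = n·r_full / (1 + (n − 1)·r_full) = 0.4948 / 0.7527 ≈ 0.6574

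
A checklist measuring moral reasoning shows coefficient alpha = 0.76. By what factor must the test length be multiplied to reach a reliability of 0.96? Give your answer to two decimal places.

n = 0.96 × (1 − 0.76) / [ 0.76 × (1 − 0.96) ]
n = 0.2304 / 0.0304 ≈ 7.5789

7.58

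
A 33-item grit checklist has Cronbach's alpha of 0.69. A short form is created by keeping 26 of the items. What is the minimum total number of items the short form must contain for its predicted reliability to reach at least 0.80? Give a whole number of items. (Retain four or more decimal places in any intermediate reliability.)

First, r for the 26-item form: n = 26/33 = 0.7879, so r_26 = 0.7879·0.69/(1 + (0.7879 − 1)·0.69) = 0.6369
Then solve for n' with r_old = 0.6369, r_target = 0.80: n' = 0.80(1 − 0.6369)/[0.6369(1 − 0.80)] = 2.2804
Total items = 2.2804 × 26 = 59.29, rounded up to 60.

60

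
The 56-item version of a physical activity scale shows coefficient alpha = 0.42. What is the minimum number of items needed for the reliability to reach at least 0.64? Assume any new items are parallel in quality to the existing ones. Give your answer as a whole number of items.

n = [0.64 × 0.58] / [0.42 × 0.36]
  = 0.3712 / 0.1512 = 2.4550
Items needed = n × 56 = 2.4550 × 56 ≈ 137.48 → round up to 138

138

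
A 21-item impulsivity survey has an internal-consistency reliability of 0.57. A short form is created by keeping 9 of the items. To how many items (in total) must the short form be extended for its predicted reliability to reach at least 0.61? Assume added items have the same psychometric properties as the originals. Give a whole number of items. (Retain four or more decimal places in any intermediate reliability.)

25

Short-form reliability: n = 9/21 = 0.4286; r_9 = n·r/(1+(n−1)r) ≈ 0.3623
Then solve for n' with r_old = 0.3623, r_target = 0.61: n' = 0.61(1 − 0.3623)/[0.3623(1 − 0.61)] = 2.7530
Items = 2.7530 × 9 ≈ 24.78 → 25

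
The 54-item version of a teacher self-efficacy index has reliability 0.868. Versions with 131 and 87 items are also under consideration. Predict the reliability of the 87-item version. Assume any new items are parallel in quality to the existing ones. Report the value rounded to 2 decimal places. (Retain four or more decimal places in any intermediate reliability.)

The 131-item form is not needed; work directly from the 54-item form with n = 87/54 = 1.6111.
r_{87} = n·r / (1 + (n − 1)·r) = 1.3984 / 1.5304 ≈ 0.9137

0.91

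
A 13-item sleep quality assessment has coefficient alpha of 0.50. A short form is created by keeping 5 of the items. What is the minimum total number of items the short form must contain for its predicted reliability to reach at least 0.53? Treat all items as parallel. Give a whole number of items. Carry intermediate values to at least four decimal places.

15

Short-form reliability: n = 5/13 = 0.3846; r_5 = n·r/(1+(n−1)r) ≈ 0.2778
Length factor from the short form to reach 0.53: n' = 0.53(1 − 0.2778) / [0.2778(1 − 0.53)] ≈ 2.9316
Total items = 2.9316 × 5 = 14.66, rounded up to 15.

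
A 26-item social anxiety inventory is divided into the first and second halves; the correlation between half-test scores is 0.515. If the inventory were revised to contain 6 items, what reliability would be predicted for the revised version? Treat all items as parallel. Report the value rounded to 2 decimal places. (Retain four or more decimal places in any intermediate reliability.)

Full-test reliability from the split-half r: r_full = 2(0.515)/(1 + 0.515) = 0.6799
Then adjust to 6 items: n = 6/26 = 0.2308
r_new = n·r_full / (1 + (n − 1)·r_full) = 0.1569 / 0.4770 ≈ 0.3289

0.33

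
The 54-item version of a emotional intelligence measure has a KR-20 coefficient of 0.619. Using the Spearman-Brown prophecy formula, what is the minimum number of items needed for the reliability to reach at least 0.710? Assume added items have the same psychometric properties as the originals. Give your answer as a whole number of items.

Invert Spearman-Brown to solve for n:
n = r*(1 − r) / [ r (1 − r*) ]
n = [0.710 × 0.381] / [0.619 × 0.290]
  = 0.270510 / 0.179510 = 1.5069
So the test needs 1.5069 × 54 ≈ 81.37 items; rounding up, 82.

82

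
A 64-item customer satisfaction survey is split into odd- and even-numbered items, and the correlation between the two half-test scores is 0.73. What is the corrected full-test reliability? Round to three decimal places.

0.844

Apply the Spearman-Brown correction with n = 2:
r_full = 2(0.73) / (1 + 0.73)
       = 1.4600 / 1.7300 = 0.8439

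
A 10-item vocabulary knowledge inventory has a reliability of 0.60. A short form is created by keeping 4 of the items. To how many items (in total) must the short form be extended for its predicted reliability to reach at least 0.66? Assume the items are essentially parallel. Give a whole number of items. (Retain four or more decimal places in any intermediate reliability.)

Short-form reliability: n = 4/10 = 0.4000; r_4 = n·r/(1+(n−1)r) ≈ 0.3750
Then solve for n' with r_old = 0.3750, r_target = 0.66: n' = 0.66(1 − 0.3750)/[0.3750(1 − 0.66)] = 3.2353
Items = 3.2353 × 4 ≈ 12.94 → 13

13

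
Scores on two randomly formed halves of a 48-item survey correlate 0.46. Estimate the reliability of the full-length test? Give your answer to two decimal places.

0.63

r_full = 2r_hh / (1 + r_hh) = 2 × 0.46 / (1 + 0.46)
       = 0.9200 / 1.4600 = 0.6301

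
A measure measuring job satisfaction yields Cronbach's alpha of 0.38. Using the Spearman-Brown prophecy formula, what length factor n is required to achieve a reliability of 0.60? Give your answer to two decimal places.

2.45

Invert Spearman-Brown to solve for n:
n = r*(1 − r) / [ r (1 − r*) ]
n = [0.60 × 0.62] / [0.38 × 0.40]
  = 0.3720 / 0.1520 = 2.4474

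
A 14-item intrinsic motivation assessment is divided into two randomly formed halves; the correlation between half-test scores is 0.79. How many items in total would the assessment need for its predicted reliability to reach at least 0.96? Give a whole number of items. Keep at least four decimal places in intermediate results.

45

r_full = 2(0.79)/(1 + 0.79) = 0.8827
n = r_tgt(1 − r_full) / [r_full(1 − r_tgt)] = 0.96 × 0.1173 / (0.8827 × 0.04) ≈ 3.1893
Required items = 3.1893 × 14 = 44.65, so 45 items.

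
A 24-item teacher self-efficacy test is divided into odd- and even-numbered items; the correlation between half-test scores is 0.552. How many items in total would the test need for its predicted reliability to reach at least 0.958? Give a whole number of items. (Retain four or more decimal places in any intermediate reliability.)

Corrected full-test reliability: r_full = 2 × 0.552 / (1 + 0.552) ≈ 0.7113
Solve Spearman-Brown for n: n = 0.958(1 − 0.7113) / [0.7113(1 − 0.958)] = 9.2579
Items = 9.2579 × 24 ≈ 222.19 → 223

223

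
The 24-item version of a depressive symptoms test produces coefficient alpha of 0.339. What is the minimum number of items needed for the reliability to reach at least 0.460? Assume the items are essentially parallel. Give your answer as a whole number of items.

Invert Spearman-Brown to solve for n:
n = r_target (1 − r_old) / [ r_old (1 − r_target) ]
n = [0.460 × 0.661] / [0.339 × 0.540]
n = 0.304060 / 0.183060 ≈ 1.6610
1.6610 × 24 = 39.86 → 40 items

40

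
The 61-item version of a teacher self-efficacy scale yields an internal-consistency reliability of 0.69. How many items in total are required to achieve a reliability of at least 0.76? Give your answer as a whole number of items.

Rearranging the Spearman-Brown formula for n,
n = r_target (1 − r_old) / [ r_old (1 − r_target) ]
n = [0.76 × 0.31] / [0.69 × 0.24]
n = 0.2356 / 0.1656 ≈ 1.4227
1.4227 × 61 = 86.78 → 87 items

87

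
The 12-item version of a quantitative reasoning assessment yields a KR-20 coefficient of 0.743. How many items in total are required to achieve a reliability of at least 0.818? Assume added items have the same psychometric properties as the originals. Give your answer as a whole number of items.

Invert Spearman-Brown to solve for n:
n = r_target (1 − r_old) / [ r_old (1 − r_target) ]
n = 0.818 × (1 − 0.743) / [ 0.743 × (1 − 0.818) ]
  = 0.210226 / 0.135226 = 1.5546
So the test needs 1.5546 × 12 ≈ 18.66 items; rounding up, 19.

19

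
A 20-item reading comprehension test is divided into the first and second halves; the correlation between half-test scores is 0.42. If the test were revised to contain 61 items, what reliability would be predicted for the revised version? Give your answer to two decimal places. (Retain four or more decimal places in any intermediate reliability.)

0.82

Full-test reliability from the split-half r: r_full = 2(0.42)/(1 + 0.42) = 0.5915
Then adjust to 61 items: n = 61/20 = 3.0500
r_new = n·r_full / (1 + (n − 1)·r_full) = 1.8041 / 2.2126 ≈ 0.8154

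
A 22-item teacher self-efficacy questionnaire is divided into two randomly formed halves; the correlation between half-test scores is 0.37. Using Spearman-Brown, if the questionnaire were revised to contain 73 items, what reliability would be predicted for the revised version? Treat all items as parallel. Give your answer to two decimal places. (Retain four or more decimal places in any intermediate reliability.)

Spearman-Brown correction (n = 2): r_full = 2·0.37/(1 + 0.37) = 0.5401
Length factor from 22 to 73 items: n = 73/22 = 3.3182
r_new = n·r_full / (1 + (n − 1)·r_full) = 1.7922 / 2.2521 ≈ 0.7958

0.80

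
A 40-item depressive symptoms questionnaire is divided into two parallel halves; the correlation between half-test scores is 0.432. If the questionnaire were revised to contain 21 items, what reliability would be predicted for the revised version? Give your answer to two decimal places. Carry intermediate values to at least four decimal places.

First correct the split-half correlation to full-test reliability: r_full = 2 × 0.432 / (1 + 0.432) ≈ 0.6034
Length factor from 40 to 21 items: n = 21/40 = 0.5250
r_new = n·r_full / (1 + (n − 1)·r_full) = 0.3168 / 0.7134 ≈ 0.4441

0.44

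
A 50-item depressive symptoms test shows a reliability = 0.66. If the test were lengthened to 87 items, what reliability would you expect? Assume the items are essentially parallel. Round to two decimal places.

The new length is 87/50 = 1.74 times the old.
Spearman-Brown: r_new = n·r / (1 + (n − 1)·r)
r_new = (1.74 × 0.66) / (1 + (1.74 − 1) × 0.66)
r_new = 1.1484 / 1.4884 ≈ 0.7716

0.77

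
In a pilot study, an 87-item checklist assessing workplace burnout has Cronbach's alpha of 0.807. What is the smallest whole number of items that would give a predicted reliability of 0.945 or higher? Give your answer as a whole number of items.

Rearranging the Spearman-Brown formula for n,
n = r_target (1 − r_old) / [ r_old (1 − r_target) ]
n = 0.945 × (1 − 0.807) / [ 0.807 × (1 − 0.945) ]
n = 0.182385 / 0.044385 ≈ 4.1092
4.1092 × 87 = 357.50 → 358 items

358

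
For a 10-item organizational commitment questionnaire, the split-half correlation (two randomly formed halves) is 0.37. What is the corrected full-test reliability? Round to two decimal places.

0.54

The full test is twice the length of either half (n = 2).
r_full = 2r_hh / (1 + r_hh) = 2 × 0.37 / (1 + 0.37)
       = 0.7400 / 1.3700 = 0.5401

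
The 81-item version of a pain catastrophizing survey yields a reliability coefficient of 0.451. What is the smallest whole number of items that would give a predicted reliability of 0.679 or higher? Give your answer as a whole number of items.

Rearranging the Spearman-Brown formula for n,
n = r_target (1 − r_old) / [ r_old (1 − r_target) ]
n = 0.679 × (1 − 0.451) / [ 0.451 × (1 − 0.679) ]
  = 0.372771 / 0.144771 = 2.5749
Items needed = n × 81 = 2.5749 × 81 ≈ 208.57 → round up to 209

209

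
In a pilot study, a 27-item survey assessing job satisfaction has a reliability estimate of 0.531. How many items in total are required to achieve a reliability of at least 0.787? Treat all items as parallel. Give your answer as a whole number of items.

89

Spearman-Brown solved for the length factor n:
n = r_target (1 − r_old) / [ r_old (1 − r_target) ]
n = 0.787 × (1 − 0.531) / [ 0.531 × (1 − 0.787) ]
n = 0.369103 / 0.113103 ≈ 3.2634
Items needed = n × 27 = 3.2634 × 27 ≈ 88.11 → round up to 89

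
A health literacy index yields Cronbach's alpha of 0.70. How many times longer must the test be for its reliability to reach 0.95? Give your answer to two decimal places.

Rearranging the Spearman-Brown formula for n,
n = r*(1 − r) / [ r (1 − r*) ]
n = 0.95 × (1 − 0.70) / [ 0.70 × (1 − 0.95) ]
n = 0.2850 / 0.0350 ≈ 8.1429

8.14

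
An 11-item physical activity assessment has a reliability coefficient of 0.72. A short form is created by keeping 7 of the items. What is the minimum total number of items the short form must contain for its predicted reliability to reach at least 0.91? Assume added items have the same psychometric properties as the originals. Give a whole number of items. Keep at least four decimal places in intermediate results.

44

Short-form reliability: n = 7/11 = 0.6364; r_7 = n·r/(1+(n−1)r) ≈ 0.6207
Length factor from the short form to reach 0.91: n' = 0.91(1 − 0.6207) / [0.6207(1 − 0.91)] ≈ 6.1787
Total items = 6.1787 × 7 = 43.25, rounded up to 44.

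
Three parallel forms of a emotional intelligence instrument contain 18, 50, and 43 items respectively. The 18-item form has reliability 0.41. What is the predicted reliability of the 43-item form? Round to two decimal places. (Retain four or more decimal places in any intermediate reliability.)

0.62

Only the ratio of lengths matters: n = 43/18 = 2.3889
r_{43} = n·r / (1 + (n − 1)·r) = 0.9794 / 1.5694 ≈ 0.6241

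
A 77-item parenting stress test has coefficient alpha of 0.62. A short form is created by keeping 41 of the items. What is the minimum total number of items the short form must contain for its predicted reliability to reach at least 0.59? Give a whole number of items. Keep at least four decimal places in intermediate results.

Short-form reliability: n = 41/77 = 0.5325; r_41 = n·r/(1+(n−1)r) ≈ 0.4649
Then solve for n' with r_old = 0.4649, r_target = 0.59: n' = 0.59(1 − 0.4649)/[0.4649(1 − 0.59)] = 1.6563
Total items = 1.6563 × 41 = 67.91, rounded up to 68.

68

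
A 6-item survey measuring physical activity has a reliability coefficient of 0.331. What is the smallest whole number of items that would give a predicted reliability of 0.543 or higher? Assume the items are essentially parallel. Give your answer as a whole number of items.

Spearman-Brown solved for the length factor n:
n = r*(1 − r) / [ r (1 − r*) ]
n = 0.543(1 − 0.331) / [0.331(1 − 0.543)]
n = 0.363267 / 0.151267 ≈ 2.4015
2.4015 × 6 = 14.41 → 15 items

15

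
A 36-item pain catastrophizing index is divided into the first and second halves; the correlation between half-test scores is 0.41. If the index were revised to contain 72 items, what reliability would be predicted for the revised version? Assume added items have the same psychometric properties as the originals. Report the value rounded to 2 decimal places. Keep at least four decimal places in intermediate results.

0.74

First correct the split-half correlation to full-test reliability: r_full = 2 × 0.41 / (1 + 0.41) ≈ 0.5816
Then adjust to 72 items: n = 72/36 = 2.0000
r_new = n·r_full / (1 + (n − 1)·r_full) = 1.1632 / 1.5816 ≈ 0.7355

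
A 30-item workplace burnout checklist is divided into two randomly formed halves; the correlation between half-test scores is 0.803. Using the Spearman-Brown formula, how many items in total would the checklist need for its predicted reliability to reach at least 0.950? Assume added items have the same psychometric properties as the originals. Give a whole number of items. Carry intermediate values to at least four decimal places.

Corrected full-test reliability: r_full = 2 × 0.803 / (1 + 0.803) ≈ 0.8907
n = r_tgt(1 − r_full) / [r_full(1 − r_tgt)] = 0.950 × 0.1093 / (0.8907 × 0.050) ≈ 2.3315
Required items = 2.3315 × 30 = 69.95, so 70 items.

70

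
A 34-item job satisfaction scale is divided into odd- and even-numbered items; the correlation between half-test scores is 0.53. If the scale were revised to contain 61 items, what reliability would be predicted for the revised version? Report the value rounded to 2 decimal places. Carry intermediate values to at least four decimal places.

First correct the split-half correlation to full-test reliability: r_full = 2 × 0.53 / (1 + 0.53) ≈ 0.6928
Then adjust to 61 items: n = 61/34 = 1.7941
r_new = n·r_full / (1 + (n − 1)·r_full) = 1.2430 / 1.5502 ≈ 0.8018

0.80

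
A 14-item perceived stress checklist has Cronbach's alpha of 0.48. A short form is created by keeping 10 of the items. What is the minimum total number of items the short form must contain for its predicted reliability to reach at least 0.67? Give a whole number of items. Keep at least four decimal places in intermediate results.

31

First, r for the 10-item form: n = 10/14 = 0.7143, so r_10 = 0.7143·0.48/(1 + (0.7143 − 1)·0.48) = 0.3974
Length factor from the short form to reach 0.67: n' = 0.67(1 − 0.3974) / [0.3974(1 − 0.67)] ≈ 3.0787
Items = 3.0787 × 10 ≈ 30.79 → 31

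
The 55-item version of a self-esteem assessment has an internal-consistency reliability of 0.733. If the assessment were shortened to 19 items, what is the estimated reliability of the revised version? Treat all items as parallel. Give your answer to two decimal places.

The new length is 19/55 = 0.3455 times the old.
r_new = (0.3455 × 0.733) / (1 + (0.3455 − 1) × 0.733)
     = 0.2533 / 0.5203 = 0.4868

0.49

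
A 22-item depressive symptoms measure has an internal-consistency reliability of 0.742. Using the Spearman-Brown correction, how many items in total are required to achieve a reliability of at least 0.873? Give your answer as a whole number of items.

Invert Spearman-Brown to solve for n:
n = r_target (1 − r_old) / [ r_old (1 − r_target) ]
n = 0.873(1 − 0.742) / [0.742(1 − 0.873)]
  = 0.225234 / 0.094234 = 2.3902
Items needed = n × 22 = 2.3902 × 22 ≈ 52.58 → round up to 53

53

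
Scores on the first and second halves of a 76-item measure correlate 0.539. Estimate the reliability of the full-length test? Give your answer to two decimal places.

r_full = 2(0.539) / (1 + 0.539)
       = 1.0780 / 1.5390 = 0.7005

0.70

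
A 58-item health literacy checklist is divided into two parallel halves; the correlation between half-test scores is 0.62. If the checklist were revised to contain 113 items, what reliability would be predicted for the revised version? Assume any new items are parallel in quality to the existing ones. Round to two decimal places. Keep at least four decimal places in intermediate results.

Spearman-Brown correction (n = 2): r_full = 2·0.62/(1 + 0.62) = 0.7654
Length factor from 58 to 113 items: n = 113/58 = 1.9483
r_new = n·r_full / (1 + (n − 1)·r_full) = 1.4912 / 1.7258 ≈ 0.8641

0.86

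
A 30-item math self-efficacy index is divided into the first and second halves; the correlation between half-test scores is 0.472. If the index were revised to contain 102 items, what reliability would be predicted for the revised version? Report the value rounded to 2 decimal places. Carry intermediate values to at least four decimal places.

First correct the split-half correlation to full-test reliability: r_full = 2 × 0.472 / (1 + 0.472) ≈ 0.6413
Length factor from 30 to 102 items: n = 102/30 = 3.4000
r_new = n·r_full / (1 + (n − 1)·r_full) = 2.1804 / 2.5391 ≈ 0.8587

0.86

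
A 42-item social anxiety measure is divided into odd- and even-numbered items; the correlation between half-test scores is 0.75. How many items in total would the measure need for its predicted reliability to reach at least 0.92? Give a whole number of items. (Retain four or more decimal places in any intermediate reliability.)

81

Corrected full-test reliability: r_full = 2 × 0.75 / (1 + 0.75) ≈ 0.8571
Solve Spearman-Brown for n: n = 0.92(1 − 0.8571) / [0.8571(1 − 0.92)] = 1.9173
Items = 1.9173 × 42 ≈ 80.53 → 81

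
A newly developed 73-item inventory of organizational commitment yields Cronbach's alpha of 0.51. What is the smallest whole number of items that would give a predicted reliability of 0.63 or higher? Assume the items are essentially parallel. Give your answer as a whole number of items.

120

n = [0.63 × 0.49] / [0.51 × 0.37]
  = 0.3087 / 0.1887 = 1.6359
1.6359 × 73 = 119.42 → 120 items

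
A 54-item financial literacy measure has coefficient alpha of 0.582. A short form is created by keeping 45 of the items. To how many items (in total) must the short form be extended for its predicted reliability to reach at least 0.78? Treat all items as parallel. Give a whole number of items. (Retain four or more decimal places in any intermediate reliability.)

138

First, r for the 45-item form: n = 45/54 = 0.8333, so r_45 = 0.8333·0.582/(1 + (0.8333 − 1)·0.582) = 0.5371
Length factor from the short form to reach 0.78: n' = 0.78(1 − 0.5371) / [0.5371(1 − 0.78)] ≈ 3.0557
Total items = 3.0557 × 45 = 137.51, rounded up to 138.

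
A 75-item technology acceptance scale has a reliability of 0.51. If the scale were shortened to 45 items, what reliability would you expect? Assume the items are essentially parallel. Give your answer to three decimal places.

n = 45/75 = 0.6
r_new = 0.6·0.51 / [1 + (0.6 − 1)·0.51]
     = 0.3060 / 0.7960 = 0.3844

0.384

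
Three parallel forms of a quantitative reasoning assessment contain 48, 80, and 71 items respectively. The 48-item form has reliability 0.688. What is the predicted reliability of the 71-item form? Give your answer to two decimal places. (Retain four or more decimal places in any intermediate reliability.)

0.77

Only the ratio of lengths matters: n = 71/48 = 1.4792
r_{71} = n·r / (1 + (n − 1)·r) = 1.0177 / 1.3297 ≈ 0.7654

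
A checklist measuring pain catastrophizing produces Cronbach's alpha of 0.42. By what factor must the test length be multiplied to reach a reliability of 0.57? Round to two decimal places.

1.83

Spearman-Brown solved for the length factor n:
n = r_target (1 − r_old) / [ r_old (1 − r_target) ]
n = 0.57 × (1 − 0.42) / [ 0.42 × (1 − 0.57) ]
  = 0.3306 / 0.1806 = 1.8306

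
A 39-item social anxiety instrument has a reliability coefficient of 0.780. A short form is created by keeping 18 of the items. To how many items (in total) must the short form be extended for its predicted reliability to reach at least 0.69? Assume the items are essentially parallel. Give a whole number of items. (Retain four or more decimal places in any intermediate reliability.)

First, r for the 18-item form: n = 18/39 = 0.4615, so r_18 = 0.4615·0.780/(1 + (0.4615 − 1)·0.780) = 0.6207
Length factor from the short form to reach 0.69: n' = 0.69(1 − 0.6207) / [0.6207(1 − 0.69)] ≈ 1.3602
Items = 1.3602 × 18 ≈ 24.48 → 25

25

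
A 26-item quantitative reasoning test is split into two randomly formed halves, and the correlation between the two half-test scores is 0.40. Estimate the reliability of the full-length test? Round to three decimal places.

The full test is twice the length of either half (n = 2).
r_full = 2r_hh / (1 + r_hh) = 2 × 0.40 / (1 + 0.40)
       = 0.8000 / 1.4000 = 0.5714

0.571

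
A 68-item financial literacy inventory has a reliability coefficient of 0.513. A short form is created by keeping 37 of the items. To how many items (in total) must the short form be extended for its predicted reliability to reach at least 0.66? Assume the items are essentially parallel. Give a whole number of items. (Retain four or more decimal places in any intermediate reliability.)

126

First, r for the 37-item form: n = 37/68 = 0.5441, so r_37 = 0.5441·0.513/(1 + (0.5441 − 1)·0.513) = 0.3643
Length factor from the short form to reach 0.66: n' = 0.66(1 − 0.3643) / [0.3643(1 − 0.66)] ≈ 3.3873
Items = 3.3873 × 37 ≈ 125.33 → 126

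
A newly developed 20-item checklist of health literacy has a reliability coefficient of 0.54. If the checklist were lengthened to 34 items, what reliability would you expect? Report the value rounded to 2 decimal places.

0.67

The new length is 34/20 = 1.7 times the old.
Spearman-Brown: r_new = n·r / (1 + (n − 1)·r)
r_new = (1.7 × 0.54) / (1 + (1.7 − 1) × 0.54)
     = 0.9180 / 1.3780 = 0.6662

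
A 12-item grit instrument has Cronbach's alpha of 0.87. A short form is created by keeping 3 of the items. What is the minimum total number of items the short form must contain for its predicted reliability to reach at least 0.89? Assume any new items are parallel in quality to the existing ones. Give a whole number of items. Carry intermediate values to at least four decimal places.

15

First, r for the 3-item form: n = 3/12 = 0.2500, so r_3 = 0.2500·0.87/(1 + (0.2500 − 1)·0.87) = 0.6259
Length factor from the short form to reach 0.89: n' = 0.89(1 − 0.6259) / [0.6259(1 − 0.89)] ≈ 4.8359
Items = 4.8359 × 3 ≈ 14.51 → 15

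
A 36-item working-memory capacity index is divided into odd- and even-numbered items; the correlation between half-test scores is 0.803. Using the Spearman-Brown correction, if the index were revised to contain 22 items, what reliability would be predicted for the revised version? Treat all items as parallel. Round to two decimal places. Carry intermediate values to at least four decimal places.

First correct the split-half correlation to full-test reliability: r_full = 2 × 0.803 / (1 + 0.803) ≈ 0.8907
Then adjust to 22 items: n = 22/36 = 0.6111
r_new = n·r_full / (1 + (n − 1)·r_full) = 0.5443 / 0.6536 ≈ 0.8328

0.83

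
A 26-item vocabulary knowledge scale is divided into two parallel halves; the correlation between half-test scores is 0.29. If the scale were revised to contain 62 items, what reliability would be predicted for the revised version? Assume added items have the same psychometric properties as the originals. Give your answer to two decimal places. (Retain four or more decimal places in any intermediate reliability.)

First correct the split-half correlation to full-test reliability: r_full = 2 × 0.29 / (1 + 0.29) ≈ 0.4496
Length factor from 26 to 62 items: n = 62/26 = 2.3846
r_new = n·r_full / (1 + (n − 1)·r_full) = 1.0721 / 1.6225 ≈ 0.6608

0.66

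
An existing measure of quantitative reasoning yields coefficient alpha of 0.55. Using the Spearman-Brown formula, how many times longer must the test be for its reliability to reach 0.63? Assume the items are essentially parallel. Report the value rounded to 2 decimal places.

1.39

Rearranging the Spearman-Brown formula for n,
n = r*(1 − r) / [ r (1 − r*) ]
n = [0.63 × 0.45] / [0.55 × 0.37]
  = 0.2835 / 0.2035 = 1.3931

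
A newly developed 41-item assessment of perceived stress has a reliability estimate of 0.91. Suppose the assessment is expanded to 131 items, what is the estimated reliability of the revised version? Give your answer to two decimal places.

Length ratio n = 131/41 = 3.1951
r_new = 3.1951·0.91 / [1 + (3.1951 − 1)·0.91]
     = 2.9075 / 2.9975 = 0.9700

0.97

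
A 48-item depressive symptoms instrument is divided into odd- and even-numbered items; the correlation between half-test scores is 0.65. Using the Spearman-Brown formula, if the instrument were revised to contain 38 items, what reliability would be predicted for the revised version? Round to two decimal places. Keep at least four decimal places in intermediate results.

First correct the split-half correlation to full-test reliability: r_full = 2 × 0.65 / (1 + 0.65) ≈ 0.7879
Then adjust to 38 items: n = 38/48 = 0.7917
r_new = n·r_full / (1 + (n − 1)·r_full) = 0.6238 / 0.8359 ≈ 0.7463

0.75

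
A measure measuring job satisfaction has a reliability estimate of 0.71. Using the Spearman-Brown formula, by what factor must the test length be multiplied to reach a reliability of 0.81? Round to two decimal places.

1.74

Invert Spearman-Brown to solve for n:
n = r*(1 − r) / [ r (1 − r*) ]
n = 0.81(1 − 0.71) / [0.71(1 − 0.81)]
  = 0.2349 / 0.1349 = 1.7413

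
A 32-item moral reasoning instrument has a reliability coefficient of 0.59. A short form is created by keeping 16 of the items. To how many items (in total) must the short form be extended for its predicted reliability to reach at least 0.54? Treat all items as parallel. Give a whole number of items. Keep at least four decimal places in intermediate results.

First, r for the 16-item form: n = 16/32 = 0.5000, so r_16 = 0.5000·0.59/(1 + (0.5000 − 1)·0.59) = 0.4184
Length factor from the short form to reach 0.54: n' = 0.54(1 − 0.4184) / [0.4184(1 − 0.54)] ≈ 1.6318
Total items = 1.6318 × 16 = 26.11, rounded up to 27.

27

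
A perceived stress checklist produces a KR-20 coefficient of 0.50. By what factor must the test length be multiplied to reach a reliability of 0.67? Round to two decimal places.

n = 0.67 × (1 − 0.50) / [ 0.50 × (1 − 0.67) ]
  = 0.3350 / 0.1650 = 2.0303

2.03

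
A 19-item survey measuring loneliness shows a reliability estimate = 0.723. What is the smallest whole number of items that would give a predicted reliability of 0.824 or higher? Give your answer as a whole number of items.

35

Invert Spearman-Brown to solve for n:
n = r_target (1 − r_old) / [ r_old (1 − r_target) ]
n = [0.824 × 0.277] / [0.723 × 0.176]
  = 0.228248 / 0.127248 = 1.7937
So the test needs 1.7937 × 19 ≈ 34.08 items; rounding up, 35.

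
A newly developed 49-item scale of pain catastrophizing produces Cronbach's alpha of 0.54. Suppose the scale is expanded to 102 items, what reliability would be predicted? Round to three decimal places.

0.710

The new length is 102/49 = 2.0816 times the old.
r_new = 2.0816·0.54 / [1 + (2.0816 − 1)·0.54]
r_new = 1.1241 / 1.5841 ≈ 0.7096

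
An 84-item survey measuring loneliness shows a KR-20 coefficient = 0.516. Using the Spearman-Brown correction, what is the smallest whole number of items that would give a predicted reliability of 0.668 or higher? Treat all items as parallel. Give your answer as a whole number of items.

159

n = 0.668(1 − 0.516) / [0.516(1 − 0.668)]
  = 0.323312 / 0.171312 = 1.8873
So the test needs 1.8873 × 84 ≈ 158.53 items; rounding up, 159.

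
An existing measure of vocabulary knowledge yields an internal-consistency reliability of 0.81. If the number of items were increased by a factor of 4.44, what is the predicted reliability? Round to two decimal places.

Spearman-Brown: r_new = n·r / (1 + (n − 1)·r)
r_new = 4.44·0.81 / [1 + (4.44 − 1)·0.81]
r_new = 3.5964 / 3.7864 ≈ 0.9498

0.95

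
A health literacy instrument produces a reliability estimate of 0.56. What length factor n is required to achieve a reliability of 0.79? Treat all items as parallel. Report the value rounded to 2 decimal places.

n = 0.79(1 − 0.56) / [0.56(1 − 0.79)]
n = 0.3476 / 0.1176 ≈ 2.9558

2.96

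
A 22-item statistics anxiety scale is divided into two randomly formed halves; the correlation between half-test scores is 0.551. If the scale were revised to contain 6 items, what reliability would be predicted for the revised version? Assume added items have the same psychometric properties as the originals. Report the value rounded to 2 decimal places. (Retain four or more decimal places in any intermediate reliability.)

0.40

Full-test reliability from the split-half r: r_full = 2(0.551)/(1 + 0.551) = 0.7105
Length factor from 22 to 6 items: n = 6/22 = 0.2727
r_new = n·r_full / (1 + (n − 1)·r_full) = 0.1938 / 0.4833 ≈ 0.4010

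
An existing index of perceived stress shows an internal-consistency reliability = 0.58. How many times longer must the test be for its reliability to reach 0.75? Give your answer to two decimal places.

2.17

Invert Spearman-Brown to solve for n:
n = r*(1 − r) / [ r (1 − r*) ]
n = 0.75(1 − 0.58) / [0.58(1 − 0.75)]
  = 0.3150 / 0.1450 = 2.1724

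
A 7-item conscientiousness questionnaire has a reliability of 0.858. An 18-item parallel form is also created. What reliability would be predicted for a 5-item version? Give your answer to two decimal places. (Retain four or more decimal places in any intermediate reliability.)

0.81

Only the ratio of lengths matters: n = 5/7 = 0.7143
r_{5} = n·r / (1 + (n − 1)·r) = 0.6129 / 0.7549 ≈ 0.8119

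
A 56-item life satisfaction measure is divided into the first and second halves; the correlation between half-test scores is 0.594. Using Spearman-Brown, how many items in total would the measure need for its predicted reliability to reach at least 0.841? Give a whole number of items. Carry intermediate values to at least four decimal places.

102

r_full = 2(0.594)/(1 + 0.594) = 0.7453
Solve Spearman-Brown for n: n = 0.841(1 − 0.7453) / [0.7453(1 − 0.841)] = 1.8076
Required items = 1.8076 × 56 = 101.23, so 102 items.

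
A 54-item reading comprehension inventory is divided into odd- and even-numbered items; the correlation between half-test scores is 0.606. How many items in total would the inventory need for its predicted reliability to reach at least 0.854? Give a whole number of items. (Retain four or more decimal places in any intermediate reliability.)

103

r_full = 2(0.606)/(1 + 0.606) = 0.7547
Solve Spearman-Brown for n: n = 0.854(1 − 0.7547) / [0.7547(1 − 0.854)] = 1.9012
Items = 1.9012 × 54 ≈ 102.66 → 103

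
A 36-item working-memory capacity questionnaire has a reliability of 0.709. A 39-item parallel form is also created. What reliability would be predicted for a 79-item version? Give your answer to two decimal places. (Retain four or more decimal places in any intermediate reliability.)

0.84

The 39-item form is not needed; work directly from the 36-item form with n = 79/36 = 2.1944.
r_{79} = n·r / (1 + (n − 1)·r) = 1.5558 / 1.8468 ≈ 0.8424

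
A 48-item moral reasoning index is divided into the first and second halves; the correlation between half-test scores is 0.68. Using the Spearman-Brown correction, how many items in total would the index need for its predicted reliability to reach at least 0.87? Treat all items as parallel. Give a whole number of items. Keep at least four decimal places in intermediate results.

76

Corrected full-test reliability: r_full = 2 × 0.68 / (1 + 0.68) ≈ 0.8095
Solve Spearman-Brown for n: n = 0.87(1 − 0.8095) / [0.8095(1 − 0.87)] = 1.5749
Required items = 1.5749 × 48 = 75.60, so 76 items.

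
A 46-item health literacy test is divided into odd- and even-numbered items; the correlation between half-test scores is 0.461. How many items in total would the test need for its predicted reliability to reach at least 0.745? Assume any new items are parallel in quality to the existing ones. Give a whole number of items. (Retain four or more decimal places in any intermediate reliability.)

Corrected full-test reliability: r_full = 2 × 0.461 / (1 + 0.461) ≈ 0.6311
Solve Spearman-Brown for n: n = 0.745(1 − 0.6311) / [0.6311(1 − 0.745)] = 1.7078
Required items = 1.7078 × 46 = 78.56, so 79 items.

79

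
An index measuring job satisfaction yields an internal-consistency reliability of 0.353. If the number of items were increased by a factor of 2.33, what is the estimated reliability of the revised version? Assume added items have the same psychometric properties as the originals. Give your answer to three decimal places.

r_new = (2.33 × 0.353) / (1 + (2.33 − 1) × 0.353)
     = 0.8225 / 1.4695 = 0.5597

0.560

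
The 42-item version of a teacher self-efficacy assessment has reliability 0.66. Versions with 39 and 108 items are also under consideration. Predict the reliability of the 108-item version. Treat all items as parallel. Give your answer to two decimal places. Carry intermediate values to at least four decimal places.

0.83

Only the ratio of lengths matters: n = 108/42 = 2.5714
r_{108} = n·r / (1 + (n − 1)·r) = 1.6971 / 2.0371 ≈ 0.8331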